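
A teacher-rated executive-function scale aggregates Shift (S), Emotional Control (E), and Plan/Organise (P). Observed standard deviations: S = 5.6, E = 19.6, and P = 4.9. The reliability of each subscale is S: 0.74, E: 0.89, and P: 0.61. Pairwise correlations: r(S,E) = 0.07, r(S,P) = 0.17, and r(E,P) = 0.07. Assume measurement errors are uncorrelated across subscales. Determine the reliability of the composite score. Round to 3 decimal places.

Var(S+E+P) = 5.6² + 19.6² + 4.9² + 2·[5.6·19.6·0.07 + 5.6·4.9·0.17 + 19.6·4.9·0.07] = 439.53 + 38.1416 = 477.672.
With uncorrelated errors the cross-covariances are all true-score covariance, so they carry over unchanged; only the diagonal terms shrink to ρᵢσᵢ².
True-score variance = [5.6²·0.74 + 19.6²·0.89 + 4.9²·0.61] + 38.1416 = 379.755 + 38.1416 = 417.897.
Reliability = 417.897 / 477.672 = 0.875.

0.875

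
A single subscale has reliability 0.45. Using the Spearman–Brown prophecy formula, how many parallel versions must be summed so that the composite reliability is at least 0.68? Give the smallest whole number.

3

k ≥ ρ*(1−ρ₁)/(ρ₁(1−ρ*)) = 0.68·0.55 / (0.45·0.32) = 2.597.
Smallest integer k = 3.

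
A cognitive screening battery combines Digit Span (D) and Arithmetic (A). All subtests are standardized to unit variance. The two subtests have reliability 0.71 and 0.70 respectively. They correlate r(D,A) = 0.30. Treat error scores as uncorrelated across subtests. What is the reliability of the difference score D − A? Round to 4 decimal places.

0.5786

Var(D−A) = 1 + 1 − 2·0.30 = 2 − 0.6 = 1.4.
With uncorrelated errors the cross-covariances are all true-score covariance, so they carry over unchanged; only the diagonal terms shrink to ρᵢσᵢ².
True-score variance = [0.71 + 0.70] − 0.6 = 1.41 − 0.6 = 0.81.
Reliability = 0.81 / 1.4 = 0.5786.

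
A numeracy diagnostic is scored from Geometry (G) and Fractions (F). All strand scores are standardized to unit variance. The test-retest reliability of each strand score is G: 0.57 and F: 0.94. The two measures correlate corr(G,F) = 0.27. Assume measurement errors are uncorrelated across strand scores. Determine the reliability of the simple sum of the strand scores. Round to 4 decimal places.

0.8071

Var(G+F) = 2 + 2·[0.27] = 2 + 0.54 = 2.54.
Because errors are independent across components, Cov(Tᵢ,Tⱼ) = Cov(Xᵢ,Xⱼ); the off-diagonal part of the true-score variance is the same as above.
True-score variance = [0.57 + 0.94] + 0.54 = 1.51 + 0.54 = 2.05.
Reliability = 2.05 / 2.54 = 0.8071.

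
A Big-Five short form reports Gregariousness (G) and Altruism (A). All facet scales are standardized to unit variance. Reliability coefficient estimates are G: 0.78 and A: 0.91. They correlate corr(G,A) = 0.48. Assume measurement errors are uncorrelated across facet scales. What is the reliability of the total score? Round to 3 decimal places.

Var(G+A) = 2 + 2·[0.48] = 2 + 0.96 = 2.96.
Under uncorrelated errors the observed covariances equal the true-score covariances, so only the own-variance terms attenuate.
True-score variance = [0.78 + 0.91] + 0.96 = 1.69 + 0.96 = 2.65.
Reliability = 2.65 / 2.96 = 0.895.

0.895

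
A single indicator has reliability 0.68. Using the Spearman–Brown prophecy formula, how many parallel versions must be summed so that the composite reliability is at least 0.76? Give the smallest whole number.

k ≥ ρ*(1−ρ₁)/(ρ₁(1−ρ*)) = 0.76·0.32 / (0.68·0.24) = 1.490.
Smallest integer k = 2.

2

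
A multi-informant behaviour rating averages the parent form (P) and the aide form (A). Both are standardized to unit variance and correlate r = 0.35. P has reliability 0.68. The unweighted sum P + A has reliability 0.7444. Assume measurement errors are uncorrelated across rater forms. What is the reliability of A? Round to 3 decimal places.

0.630

Var(P+A) = 2 + 2·0.35 = 2.700.
True-score variance = ρ_P + ρ_A + 2·0.35, so 0.7444 = (0.68 + ρ_A + 0.70) / 2.700.
ρ_A = 0.7444·2.700 − 0.68 − 0.70 = 0.630.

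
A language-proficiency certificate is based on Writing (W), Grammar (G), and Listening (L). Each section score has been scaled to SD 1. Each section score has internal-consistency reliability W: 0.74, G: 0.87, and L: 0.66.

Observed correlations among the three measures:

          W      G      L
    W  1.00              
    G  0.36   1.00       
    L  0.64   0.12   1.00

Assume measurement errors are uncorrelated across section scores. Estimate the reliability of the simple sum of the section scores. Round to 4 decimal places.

0.8607

Var(W+G+L) = 3 + 2·[0.36 + 0.64 + 0.12] = 3 + 2.24 = 5.24.
Under uncorrelated errors the observed covariances equal the true-score covariances, so only the own-variance terms attenuate.
True-score variance = [0.74 + 0.87 + 0.66] + 2.24 = 2.27 + 2.24 = 4.51.
Reliability = 4.51 / 5.24 = 0.8607.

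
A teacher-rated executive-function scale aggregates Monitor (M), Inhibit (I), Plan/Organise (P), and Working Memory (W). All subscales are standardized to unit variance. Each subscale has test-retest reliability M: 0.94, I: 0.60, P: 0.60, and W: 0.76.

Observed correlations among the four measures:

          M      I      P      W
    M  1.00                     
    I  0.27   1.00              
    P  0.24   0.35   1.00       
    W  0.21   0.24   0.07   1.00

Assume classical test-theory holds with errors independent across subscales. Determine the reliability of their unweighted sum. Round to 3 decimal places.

0.837

Var(M+I+P+W) = 4 + 2·[0.27 + 0.24 + 0.21 + 0.35 + 0.24 + 0.07] = 4 + 2.76 = 6.76.
Because errors are independent across components, Cov(Tᵢ,Tⱼ) = Cov(Xᵢ,Xⱼ); the off-diagonal part of the true-score variance is the same as above.
True-score variance = [0.94 + 0.60 + 0.60 + 0.76] + 2.76 = 2.9 + 2.76 = 5.66.
Reliability = 5.66 / 6.76 = 0.837.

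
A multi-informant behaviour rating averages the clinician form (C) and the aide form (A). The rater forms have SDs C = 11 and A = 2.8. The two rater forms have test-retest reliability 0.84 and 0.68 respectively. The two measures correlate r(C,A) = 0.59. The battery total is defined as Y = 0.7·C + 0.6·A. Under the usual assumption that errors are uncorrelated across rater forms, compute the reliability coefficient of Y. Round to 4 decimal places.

Var(Y) = 0.7²·11² + 0.6²·2.8² + 2·[0.42·11·2.8·0.59] = 62.1124 + 15.2645 = 77.3769.
With uncorrelated errors the cross-covariances are all true-score covariance, so they carry over unchanged; only the diagonal terms shrink to ρᵢσᵢ².
True-score variance = [0.7²·11²·0.84 + 0.6²·2.8²·0.68] + 15.2645 = 51.7228 + 15.2645 = 66.9873.
Reliability = 66.9873 / 77.3769 = 0.8657.

0.8657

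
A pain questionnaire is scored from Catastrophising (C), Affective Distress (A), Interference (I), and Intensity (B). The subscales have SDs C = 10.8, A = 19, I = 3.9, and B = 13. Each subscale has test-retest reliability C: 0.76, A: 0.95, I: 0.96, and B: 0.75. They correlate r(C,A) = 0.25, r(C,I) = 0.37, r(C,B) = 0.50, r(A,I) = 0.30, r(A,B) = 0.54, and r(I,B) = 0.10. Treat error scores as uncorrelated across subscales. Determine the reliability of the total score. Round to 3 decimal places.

Var(C+A+I+B) = 10.8² + 19² + 3.9² + 13² + 2·[10.8·19·0.25 + 10.8·3.9·0.37 + 10.8·13·0.50 + 19·3.9·0.30 + 19·13·0.54 + 3.9·13·0.10] = 661.85 + 595.529 = 1257.38.
With uncorrelated errors the cross-covariances are all true-score covariance, so they carry over unchanged; only the diagonal terms shrink to ρᵢσᵢ².
True-score variance = [10.8²·0.76 + 19²·0.95 + 3.9²·0.96 + 13²·0.75] + 595.529 = 572.948 + 595.529 = 1168.48.
Reliability = 1168.48 / 1257.38 = 0.929.

0.929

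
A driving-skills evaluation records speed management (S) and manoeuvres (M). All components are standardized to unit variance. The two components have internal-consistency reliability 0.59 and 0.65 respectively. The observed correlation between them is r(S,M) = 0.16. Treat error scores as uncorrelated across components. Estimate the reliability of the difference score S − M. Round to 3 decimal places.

0.548

Var(S−M) = 1 + 1 − 2·0.16 = 2 − 0.32 = 1.68.
With uncorrelated errors the cross-covariances are all true-score covariance, so they carry over unchanged; only the diagonal terms shrink to ρᵢσᵢ².
True-score variance = [0.59 + 0.65] − 0.32 = 1.24 − 0.32 = 0.92.
Reliability = 0.92 / 1.68 = 0.548.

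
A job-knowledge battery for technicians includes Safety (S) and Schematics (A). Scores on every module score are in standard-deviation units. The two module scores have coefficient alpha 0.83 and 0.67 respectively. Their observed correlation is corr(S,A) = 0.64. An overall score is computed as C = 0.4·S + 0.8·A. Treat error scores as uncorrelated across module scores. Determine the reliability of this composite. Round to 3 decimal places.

0.803

Var(C) = 0.4² + 0.8² + 2·[0.32·0.64] = 0.8 + 0.4096 = 1.2096.
Under uncorrelated errors the observed covariances equal the true-score covariances, so only the own-variance terms attenuate.
True-score variance = [0.4²·0.83 + 0.8²·0.67] + 0.4096 = 0.5616 + 0.4096 = 0.9712.
Reliability = 0.9712 / 1.2096 = 0.803.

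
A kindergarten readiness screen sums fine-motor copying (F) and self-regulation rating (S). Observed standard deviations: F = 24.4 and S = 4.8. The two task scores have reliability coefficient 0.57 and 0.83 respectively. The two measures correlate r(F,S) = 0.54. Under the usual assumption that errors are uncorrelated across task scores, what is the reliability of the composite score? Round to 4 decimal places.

0.6511

Var(F+S) = 24.4² + 4.8² + 2·[24.4·4.8·0.54] = 618.4 + 126.49 = 744.89.
With uncorrelated errors the cross-covariances are all true-score covariance, so they carry over unchanged; only the diagonal terms shrink to ρᵢσᵢ².
True-score variance = [24.4²·0.57 + 4.8²·0.83] + 126.49 = 358.478 + 126.49 = 484.968.
Reliability = 484.968 / 744.89 = 0.6511.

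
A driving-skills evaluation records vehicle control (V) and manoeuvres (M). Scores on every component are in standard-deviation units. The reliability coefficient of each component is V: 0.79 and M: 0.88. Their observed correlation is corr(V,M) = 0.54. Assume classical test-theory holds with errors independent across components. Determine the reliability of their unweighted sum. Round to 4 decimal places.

0.8929

Var(V+M) = 2 + 2·[0.54] = 2 + 1.08 = 3.08.
With uncorrelated errors the cross-covariances are all true-score covariance, so they carry over unchanged; only the diagonal terms shrink to ρᵢσᵢ².
True-score variance = [0.79 + 0.88] + 1.08 = 1.67 + 1.08 = 2.75.
Reliability = 2.75 / 3.08 = 0.8929.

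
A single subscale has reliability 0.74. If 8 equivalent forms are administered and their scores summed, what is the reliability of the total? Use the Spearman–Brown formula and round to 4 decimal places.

0.9579

ρ_k = kρ / (1 + (k−1)ρ) = 8·0.74 / (1 + 7·0.74) = 5.920 / 6.180 = 0.9579.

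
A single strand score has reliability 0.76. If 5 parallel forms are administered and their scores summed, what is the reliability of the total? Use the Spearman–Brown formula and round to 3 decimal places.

ρ_k = kρ / (1 + (k−1)ρ) = 5·0.76 / (1 + 4·0.76) = 3.800 / 4.040 = 0.941.

0.941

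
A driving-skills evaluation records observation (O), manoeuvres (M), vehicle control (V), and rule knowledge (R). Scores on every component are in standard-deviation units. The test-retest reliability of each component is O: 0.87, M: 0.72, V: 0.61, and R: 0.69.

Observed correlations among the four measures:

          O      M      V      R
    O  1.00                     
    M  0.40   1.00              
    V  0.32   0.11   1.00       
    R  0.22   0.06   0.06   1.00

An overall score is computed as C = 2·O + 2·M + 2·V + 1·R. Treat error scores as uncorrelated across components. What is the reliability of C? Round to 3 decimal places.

Var(C) = 2² + 2² + 2² + 1 + 2·[4·0.40 + 4·0.32 + 2·0.22 + 4·0.11 + 2·0.06 + 2·0.06] = 13 + 8 = 21.
With uncorrelated errors the cross-covariances are all true-score covariance, so they carry over unchanged; only the diagonal terms shrink to ρᵢσᵢ².
True-score variance = [2²·0.87 + 2²·0.72 + 2²·0.61 + 0.69] + 8 = 9.49 + 8 = 17.49.
Reliability = 17.49 / 21 = 0.833.

0.833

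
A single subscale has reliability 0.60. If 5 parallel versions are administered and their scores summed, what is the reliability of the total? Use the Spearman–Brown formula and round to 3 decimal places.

0.882

ρ_k = kρ / (1 + (k−1)ρ) = 5·0.60 / (1 + 4·0.60) = 3.000 / 3.400 = 0.882.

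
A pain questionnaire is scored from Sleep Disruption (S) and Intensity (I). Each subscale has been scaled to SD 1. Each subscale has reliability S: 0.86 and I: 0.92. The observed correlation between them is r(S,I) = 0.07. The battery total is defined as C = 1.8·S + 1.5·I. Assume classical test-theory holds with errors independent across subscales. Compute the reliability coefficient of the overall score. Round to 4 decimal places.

0.8920

Var(C) = 1.8² + 1.5² + 2·[2.7·0.07] = 5.49 + 0.378 = 5.868.
Because errors are independent across components, Cov(Tᵢ,Tⱼ) = Cov(Xᵢ,Xⱼ); the off-diagonal part of the true-score variance is the same as above.
True-score variance = [1.8²·0.86 + 1.5²·0.92] + 0.378 = 4.8564 + 0.378 = 5.2344.
Reliability = 5.2344 / 5.868 = 0.8920.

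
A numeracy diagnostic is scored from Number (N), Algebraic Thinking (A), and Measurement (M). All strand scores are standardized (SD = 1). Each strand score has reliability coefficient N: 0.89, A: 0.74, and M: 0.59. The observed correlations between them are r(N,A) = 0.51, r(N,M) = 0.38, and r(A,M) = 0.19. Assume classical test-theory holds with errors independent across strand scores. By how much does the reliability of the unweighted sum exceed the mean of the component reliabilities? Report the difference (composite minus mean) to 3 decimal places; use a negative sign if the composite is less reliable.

0.109

Var(sum) = 3 + 2.16 = 5.16; true-score variance = 2.22 + 2.16 = 4.38; composite reliability = 0.8488.
Mean component reliability = 0.7400.
Difference = 0.8488 − 0.7400 = 0.109.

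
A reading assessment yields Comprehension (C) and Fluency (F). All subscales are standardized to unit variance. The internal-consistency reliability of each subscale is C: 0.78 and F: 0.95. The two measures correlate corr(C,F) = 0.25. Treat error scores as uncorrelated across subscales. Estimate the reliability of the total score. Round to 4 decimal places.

Var(C+F) = 2 + 2·[0.25] = 2 + 0.5 = 2.5.
Under uncorrelated errors the observed covariances equal the true-score covariances, so only the own-variance terms attenuate.
True-score variance = [0.78 + 0.95] + 0.5 = 1.73 + 0.5 = 2.23.
Reliability = 2.23 / 2.5 = 0.8920.

0.8920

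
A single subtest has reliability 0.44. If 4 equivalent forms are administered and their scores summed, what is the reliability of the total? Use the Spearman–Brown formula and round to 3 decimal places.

ρ_k = kρ / (1 + (k−1)ρ) = 4·0.44 / (1 + 3·0.44) = 1.760 / 2.320 = 0.759.

0.759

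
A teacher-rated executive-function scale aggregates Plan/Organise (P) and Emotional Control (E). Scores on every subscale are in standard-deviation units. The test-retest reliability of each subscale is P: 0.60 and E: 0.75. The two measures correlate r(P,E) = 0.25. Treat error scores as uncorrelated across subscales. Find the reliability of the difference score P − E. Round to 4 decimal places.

Var(P−E) = 1 + 1 − 2·0.25 = 2 − 0.5 = 1.5.
Under uncorrelated errors the observed covariances equal the true-score covariances, so only the own-variance terms attenuate.
True-score variance = [0.60 + 0.75] − 0.5 = 1.35 − 0.5 = 0.85.
Reliability = 0.85 / 1.5 = 0.5667.

0.5667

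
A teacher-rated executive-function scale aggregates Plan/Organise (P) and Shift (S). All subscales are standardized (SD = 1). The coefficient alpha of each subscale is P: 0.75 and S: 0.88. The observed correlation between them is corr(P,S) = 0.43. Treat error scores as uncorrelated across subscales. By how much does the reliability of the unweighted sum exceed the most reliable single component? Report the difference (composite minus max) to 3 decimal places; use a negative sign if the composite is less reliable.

-0.009

Var(sum) = 2 + 0.86 = 2.86; true-score variance = 1.63 + 0.86 = 2.49; composite reliability = 0.8706.
Max component reliability = 0.8800.
Difference = 0.8706 − 0.8800 = -0.009.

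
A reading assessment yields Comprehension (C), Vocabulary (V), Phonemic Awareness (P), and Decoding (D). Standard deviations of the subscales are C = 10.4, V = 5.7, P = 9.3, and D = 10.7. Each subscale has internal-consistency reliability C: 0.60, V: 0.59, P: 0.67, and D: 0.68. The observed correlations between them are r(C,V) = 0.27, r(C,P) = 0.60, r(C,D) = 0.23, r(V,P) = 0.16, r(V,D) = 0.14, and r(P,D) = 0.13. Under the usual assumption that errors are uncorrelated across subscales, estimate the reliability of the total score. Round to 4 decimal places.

Var(C+V+P+D) = 10.4² + 5.7² + 9.3² + 10.7² + 2·[10.4·5.7·0.27 + 10.4·9.3·0.60 + 10.4·10.7·0.23 + 5.7·9.3·0.16 + 5.7·10.7·0.14 + 9.3·10.7·0.13] = 341.63 + 259.177 = 600.807.
Under uncorrelated errors the observed covariances equal the true-score covariances, so only the own-variance terms attenuate.
True-score variance = [10.4²·0.60 + 5.7²·0.59 + 9.3²·0.67 + 10.7²·0.68] + 259.177 = 219.867 + 259.177 = 479.044.
Reliability = 479.044 / 600.807 = 0.7973.

0.7973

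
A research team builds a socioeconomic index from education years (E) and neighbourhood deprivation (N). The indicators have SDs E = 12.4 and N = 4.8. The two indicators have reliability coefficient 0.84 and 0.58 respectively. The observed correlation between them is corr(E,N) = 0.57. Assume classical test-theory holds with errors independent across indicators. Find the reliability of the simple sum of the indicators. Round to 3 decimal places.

Var(E+N) = 12.4² + 4.8² + 2·[12.4·4.8·0.57] = 176.8 + 67.8528 = 244.653.
Because errors are independent across components, Cov(Tᵢ,Tⱼ) = Cov(Xᵢ,Xⱼ); the off-diagonal part of the true-score variance is the same as above.
True-score variance = [12.4²·0.84 + 4.8²·0.58] + 67.8528 = 142.522 + 67.8528 = 210.374.
Reliability = 210.374 / 244.653 = 0.860.

0.860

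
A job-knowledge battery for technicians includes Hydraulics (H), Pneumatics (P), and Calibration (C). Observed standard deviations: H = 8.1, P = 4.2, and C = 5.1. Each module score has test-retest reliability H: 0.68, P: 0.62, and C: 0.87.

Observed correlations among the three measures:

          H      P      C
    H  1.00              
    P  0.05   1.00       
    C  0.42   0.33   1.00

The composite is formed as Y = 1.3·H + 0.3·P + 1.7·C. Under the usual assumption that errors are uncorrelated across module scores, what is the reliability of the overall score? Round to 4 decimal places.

Var(Y) = 1.3²·8.1² + 0.3²·4.2² + 1.7²·5.1² + 2·[0.39·8.1·4.2·0.05 + 2.21·8.1·5.1·0.42 + 0.51·4.2·5.1·0.33] = 187.637 + 85.2246 = 272.862.
Under uncorrelated errors the observed covariances equal the true-score covariances, so only the own-variance terms attenuate.
True-score variance = [1.3²·8.1²·0.68 + 0.3²·4.2²·0.62 + 1.7²·5.1²·0.87] + 85.2246 = 141.78 + 85.2246 = 227.005.
Reliability = 227.005 / 272.862 = 0.8319.

0.8319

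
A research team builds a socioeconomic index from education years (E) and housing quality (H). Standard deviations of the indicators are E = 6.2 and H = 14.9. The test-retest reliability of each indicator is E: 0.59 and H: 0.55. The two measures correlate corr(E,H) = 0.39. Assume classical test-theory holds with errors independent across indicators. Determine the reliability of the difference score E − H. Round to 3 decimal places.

Var(E−H) = 6.2² + 14.9² − 2·6.2·14.9·0.39 = 260.45 − 72.0564 = 188.394.
Under uncorrelated errors the observed covariances equal the true-score covariances, so only the own-variance terms attenuate.
True-score variance = [6.2²·0.59 + 14.9²·0.55] − 72.0564 = 144.785 − 72.0564 = 72.7287.
Reliability = 72.7287 / 188.394 = 0.386.

0.386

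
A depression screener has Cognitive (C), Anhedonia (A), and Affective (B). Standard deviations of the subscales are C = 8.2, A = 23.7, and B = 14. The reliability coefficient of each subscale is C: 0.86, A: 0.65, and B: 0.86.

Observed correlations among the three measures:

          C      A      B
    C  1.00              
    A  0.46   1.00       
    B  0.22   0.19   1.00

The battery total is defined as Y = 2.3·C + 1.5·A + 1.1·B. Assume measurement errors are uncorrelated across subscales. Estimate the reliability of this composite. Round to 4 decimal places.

Var(Y) = 2.3²·8.2² + 1.5²·23.7² + 1.1²·14² + 2·[3.45·8.2·23.7·0.46 + 2.53·8.2·14·0.22 + 1.65·23.7·14·0.19] = 1856.66 + 952.669 = 2809.33.
Under uncorrelated errors the observed covariances equal the true-score covariances, so only the own-variance terms attenuate.
True-score variance = [2.3²·8.2²·0.86 + 1.5²·23.7²·0.65 + 1.1²·14²·0.86] + 952.669 = 1331.33 + 952.669 = 2284.
Reliability = 2284 / 2809.33 = 0.8130.

0.8130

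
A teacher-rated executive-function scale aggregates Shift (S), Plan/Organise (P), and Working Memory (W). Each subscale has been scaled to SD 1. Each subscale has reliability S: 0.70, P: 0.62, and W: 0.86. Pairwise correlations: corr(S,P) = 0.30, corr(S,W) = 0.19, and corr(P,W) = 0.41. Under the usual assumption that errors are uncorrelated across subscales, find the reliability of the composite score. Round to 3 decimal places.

0.829

Var(S+P+W) = 3 + 2·[0.30 + 0.19 + 0.41] = 3 + 1.8 = 4.8.
Because errors are independent across components, Cov(Tᵢ,Tⱼ) = Cov(Xᵢ,Xⱼ); the off-diagonal part of the true-score variance is the same as above.
True-score variance = [0.70 + 0.62 + 0.86] + 1.8 = 2.18 + 1.8 = 3.98.
Reliability = 3.98 / 4.8 = 0.829.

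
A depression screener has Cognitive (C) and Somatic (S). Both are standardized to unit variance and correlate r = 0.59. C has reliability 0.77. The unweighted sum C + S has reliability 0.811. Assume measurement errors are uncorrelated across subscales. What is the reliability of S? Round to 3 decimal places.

0.629

Var(C+S) = 2 + 2·0.59 = 3.180.
True-score variance = ρ_C + ρ_S + 2·0.59, so 0.811 = (0.77 + ρ_S + 1.18) / 3.180.
ρ_S = 0.811·3.180 − 0.77 − 1.18 = 0.629.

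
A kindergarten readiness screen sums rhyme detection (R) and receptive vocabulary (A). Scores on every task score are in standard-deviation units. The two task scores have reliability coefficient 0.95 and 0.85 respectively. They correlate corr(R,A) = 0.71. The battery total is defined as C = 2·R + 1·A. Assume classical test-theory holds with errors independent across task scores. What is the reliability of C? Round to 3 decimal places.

0.955

Var(C) = 2² + 1 + 2·[2·0.71] = 5 + 2.84 = 7.84.
Under uncorrelated errors the observed covariances equal the true-score covariances, so only the own-variance terms attenuate.
True-score variance = [2²·0.95 + 0.85] + 2.84 = 4.65 + 2.84 = 7.49.
Reliability = 7.49 / 7.84 = 0.955.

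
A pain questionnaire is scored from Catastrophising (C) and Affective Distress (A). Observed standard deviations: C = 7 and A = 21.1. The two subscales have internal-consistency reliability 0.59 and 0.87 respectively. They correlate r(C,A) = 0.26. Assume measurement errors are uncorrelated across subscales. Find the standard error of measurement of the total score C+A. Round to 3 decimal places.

8.830

Var(total) = 494.21 + 76.804 = 571.014.
True-score variance = 416.243 + 76.804 = 493.047, so reliability = 0.8635.
Error variance = 571.014 − 493.047 = 77.9673; SEM = √77.9673 = 8.830.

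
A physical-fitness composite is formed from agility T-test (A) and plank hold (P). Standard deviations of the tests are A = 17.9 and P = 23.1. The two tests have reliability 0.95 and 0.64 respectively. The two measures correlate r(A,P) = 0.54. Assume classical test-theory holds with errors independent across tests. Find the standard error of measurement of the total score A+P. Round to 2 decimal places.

Var(total) = 854.02 + 446.569 = 1300.59.
True-score variance = 645.9 + 446.569 = 1092.47, so reliability = 0.8400.
Error variance = 1300.59 − 1092.47 = 208.12; SEM = √208.12 = 14.43.

14.43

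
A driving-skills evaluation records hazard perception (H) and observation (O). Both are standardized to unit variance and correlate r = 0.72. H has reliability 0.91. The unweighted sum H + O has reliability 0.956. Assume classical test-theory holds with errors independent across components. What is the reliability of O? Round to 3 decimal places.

0.939

Var(H+O) = 2 + 2·0.72 = 3.440.
True-score variance = ρ_H + ρ_O + 2·0.72, so 0.956 = (0.91 + ρ_O + 1.44) / 3.440.
ρ_O = 0.956·3.440 − 0.91 − 1.44 = 0.939.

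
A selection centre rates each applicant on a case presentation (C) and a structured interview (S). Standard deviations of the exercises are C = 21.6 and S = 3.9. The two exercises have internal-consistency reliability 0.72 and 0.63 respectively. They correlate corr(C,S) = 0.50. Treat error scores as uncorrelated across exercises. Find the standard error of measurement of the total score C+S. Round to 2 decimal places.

Var(total) = 481.77 + 84.24 = 566.01.
True-score variance = 345.505 + 84.24 = 429.745, so reliability = 0.7593.
Error variance = 566.01 − 429.745 = 136.264; SEM = √136.264 = 11.67.

11.67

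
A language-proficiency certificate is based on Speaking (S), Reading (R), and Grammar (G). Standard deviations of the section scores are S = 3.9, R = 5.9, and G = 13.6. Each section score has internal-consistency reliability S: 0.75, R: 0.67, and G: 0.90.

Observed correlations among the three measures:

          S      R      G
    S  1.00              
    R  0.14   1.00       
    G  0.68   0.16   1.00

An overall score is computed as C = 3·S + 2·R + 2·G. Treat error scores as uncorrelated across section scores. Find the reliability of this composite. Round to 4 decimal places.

0.9031

Var(C) = 3²·3.9² + 2²·5.9² + 2²·13.6² + 2·[6·3.9·5.9·0.14 + 6·3.9·13.6·0.68 + 4·5.9·13.6·0.16] = 1015.97 + 574.17 = 1590.14.
Because errors are independent across components, Cov(Tᵢ,Tⱼ) = Cov(Xᵢ,Xⱼ); the off-diagonal part of the true-score variance is the same as above.
True-score variance = [3²·3.9²·0.75 + 2²·5.9²·0.67 + 2²·13.6²·0.90] + 574.17 = 861.814 + 574.17 = 1435.98.
Reliability = 1435.98 / 1590.14 = 0.9031.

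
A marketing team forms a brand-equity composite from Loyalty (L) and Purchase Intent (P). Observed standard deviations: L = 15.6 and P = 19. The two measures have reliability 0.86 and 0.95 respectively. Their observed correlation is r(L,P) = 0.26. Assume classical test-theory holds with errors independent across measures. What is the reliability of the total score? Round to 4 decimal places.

0.9313

Var(L+P) = 15.6² + 19² + 2·[15.6·19·0.26] = 604.36 + 154.128 = 758.488.
Under uncorrelated errors the observed covariances equal the true-score covariances, so only the own-variance terms attenuate.
True-score variance = [15.6²·0.86 + 19²·0.95] + 154.128 = 552.24 + 154.128 = 706.368.
Reliability = 706.368 / 758.488 = 0.9313.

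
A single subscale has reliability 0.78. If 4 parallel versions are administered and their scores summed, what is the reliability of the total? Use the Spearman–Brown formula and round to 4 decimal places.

ρ_k = kρ / (1 + (k−1)ρ) = 4·0.78 / (1 + 3·0.78) = 3.120 / 3.340 = 0.9341.

0.9341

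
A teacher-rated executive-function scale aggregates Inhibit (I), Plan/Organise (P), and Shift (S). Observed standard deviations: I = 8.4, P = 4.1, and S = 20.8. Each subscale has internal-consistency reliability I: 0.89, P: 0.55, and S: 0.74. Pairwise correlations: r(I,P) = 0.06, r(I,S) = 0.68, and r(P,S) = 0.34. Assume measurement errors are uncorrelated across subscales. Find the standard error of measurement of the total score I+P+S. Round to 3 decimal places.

Var(total) = 520.01 + 299.742 = 819.752.
True-score variance = 392.198 + 299.742 = 691.94, so reliability = 0.8441.
Error variance = 819.752 − 691.94 = 127.812; SEM = √127.812 = 11.305.

11.305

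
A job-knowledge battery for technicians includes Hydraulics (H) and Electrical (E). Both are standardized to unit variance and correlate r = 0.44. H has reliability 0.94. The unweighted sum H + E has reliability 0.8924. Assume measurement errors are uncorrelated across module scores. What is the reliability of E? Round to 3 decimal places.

Var(H+E) = 2 + 2·0.44 = 2.880.
True-score variance = ρ_H + ρ_E + 2·0.44, so 0.8924 = (0.94 + ρ_E + 0.88) / 2.880.
ρ_E = 0.8924·2.880 − 0.94 − 0.88 = 0.750.

0.750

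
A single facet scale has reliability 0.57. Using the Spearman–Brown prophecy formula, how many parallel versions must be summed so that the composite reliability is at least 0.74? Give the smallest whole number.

3

k ≥ ρ*(1−ρ₁)/(ρ₁(1−ρ*)) = 0.74·0.43 / (0.57·0.26) = 2.147.
Smallest integer k = 3.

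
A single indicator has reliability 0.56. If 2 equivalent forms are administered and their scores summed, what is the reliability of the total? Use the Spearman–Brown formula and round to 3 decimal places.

0.718

ρ_k = kρ / (1 + (k−1)ρ) = 2·0.56 / (1 + 1·0.56) = 1.120 / 1.560 = 0.718.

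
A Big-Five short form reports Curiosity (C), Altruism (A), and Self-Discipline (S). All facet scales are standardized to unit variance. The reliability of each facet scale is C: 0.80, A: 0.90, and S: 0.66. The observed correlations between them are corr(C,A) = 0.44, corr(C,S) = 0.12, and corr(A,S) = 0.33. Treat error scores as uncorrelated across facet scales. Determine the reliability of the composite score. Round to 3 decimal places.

0.866

Var(C+A+S) = 3 + 2·[0.44 + 0.12 + 0.33] = 3 + 1.78 = 4.78.
Because errors are independent across components, Cov(Tᵢ,Tⱼ) = Cov(Xᵢ,Xⱼ); the off-diagonal part of the true-score variance is the same as above.
True-score variance = [0.80 + 0.90 + 0.66] + 1.78 = 2.36 + 1.78 = 4.14.
Reliability = 4.14 / 4.78 = 0.866.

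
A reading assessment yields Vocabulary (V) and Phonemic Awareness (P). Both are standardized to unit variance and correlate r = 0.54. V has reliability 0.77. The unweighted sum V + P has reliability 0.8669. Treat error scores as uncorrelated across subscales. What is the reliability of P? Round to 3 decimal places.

0.820

Var(V+P) = 2 + 2·0.54 = 3.080.
True-score variance = ρ_V + ρ_P + 2·0.54, so 0.8669 = (0.77 + ρ_P + 1.08) / 3.080.
ρ_P = 0.8669·3.080 − 0.77 − 1.08 = 0.820.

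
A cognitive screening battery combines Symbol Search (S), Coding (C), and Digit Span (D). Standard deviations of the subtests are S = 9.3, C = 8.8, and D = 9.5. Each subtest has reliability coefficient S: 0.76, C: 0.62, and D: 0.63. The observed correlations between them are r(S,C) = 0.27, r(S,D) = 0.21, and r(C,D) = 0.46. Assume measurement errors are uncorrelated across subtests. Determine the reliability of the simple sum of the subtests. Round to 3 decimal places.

0.797

Var(S+C+D) = 9.3² + 8.8² + 9.5² + 2·[9.3·8.8·0.27 + 9.3·9.5·0.21 + 8.8·9.5·0.46] = 254.18 + 158.213 = 412.393.
With uncorrelated errors the cross-covariances are all true-score covariance, so they carry over unchanged; only the diagonal terms shrink to ρᵢσᵢ².
True-score variance = [9.3²·0.76 + 8.8²·0.62 + 9.5²·0.63] + 158.213 = 170.603 + 158.213 = 328.815.
Reliability = 328.815 / 412.393 = 0.797.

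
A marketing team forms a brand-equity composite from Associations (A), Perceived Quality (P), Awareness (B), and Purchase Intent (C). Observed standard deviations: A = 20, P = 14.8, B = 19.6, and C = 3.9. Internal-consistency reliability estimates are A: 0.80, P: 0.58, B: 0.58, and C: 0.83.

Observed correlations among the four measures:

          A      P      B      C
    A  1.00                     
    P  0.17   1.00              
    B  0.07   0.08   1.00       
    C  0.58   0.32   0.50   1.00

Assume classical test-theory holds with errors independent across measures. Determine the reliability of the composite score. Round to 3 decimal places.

Var(A+P+B+C) = 20² + 14.8² + 19.6² + 3.9² + 2·[20·14.8·0.17 + 20·19.6·0.07 + 20·3.9·0.58 + 14.8·19.6·0.08 + 14.8·3.9·0.32 + 19.6·3.9·0.50] = 1018.41 + 405.794 = 1424.2.
With uncorrelated errors the cross-covariances are all true-score covariance, so they carry over unchanged; only the diagonal terms shrink to ρᵢσᵢ².
True-score variance = [20²·0.80 + 14.8²·0.58 + 19.6²·0.58 + 3.9²·0.83] + 405.794 = 682.48 + 405.794 = 1088.27.
Reliability = 1088.27 / 1424.2 = 0.764.

0.764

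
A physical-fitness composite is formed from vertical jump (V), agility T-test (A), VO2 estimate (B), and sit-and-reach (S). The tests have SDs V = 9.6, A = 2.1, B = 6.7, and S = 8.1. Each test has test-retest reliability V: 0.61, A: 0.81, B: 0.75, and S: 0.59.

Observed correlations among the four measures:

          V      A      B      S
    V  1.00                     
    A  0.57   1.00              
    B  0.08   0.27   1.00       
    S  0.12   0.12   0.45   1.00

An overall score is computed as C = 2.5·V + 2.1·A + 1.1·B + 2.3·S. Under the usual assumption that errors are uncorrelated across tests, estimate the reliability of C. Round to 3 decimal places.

Var(C) = 2.5²·9.6² + 2.1²·2.1² + 1.1²·6.7² + 2.3²·8.1² + 2·[5.25·9.6·2.1·0.57 + 2.75·9.6·6.7·0.08 + 5.75·9.6·8.1·0.12 + 2.31·2.1·6.7·0.27 + 4.83·2.1·8.1·0.12 + 2.53·6.7·8.1·0.45] = 996.842 + 417.109 = 1413.95.
Because errors are independent across components, Cov(Tᵢ,Tⱼ) = Cov(Xᵢ,Xⱼ); the off-diagonal part of the true-score variance is the same as above.
True-score variance = [2.5²·9.6²·0.61 + 2.1²·2.1²·0.81 + 1.1²·6.7²·0.75 + 2.3²·8.1²·0.59] + 417.109 = 612.626 + 417.109 = 1029.73.
Reliability = 1029.73 / 1413.95 = 0.728.

0.728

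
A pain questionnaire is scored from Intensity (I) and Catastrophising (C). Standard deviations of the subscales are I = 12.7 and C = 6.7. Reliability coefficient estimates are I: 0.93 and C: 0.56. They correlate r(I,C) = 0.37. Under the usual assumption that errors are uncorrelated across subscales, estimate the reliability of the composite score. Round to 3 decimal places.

Var(I+C) = 12.7² + 6.7² + 2·[12.7·6.7·0.37] = 206.18 + 62.9666 = 269.147.
With uncorrelated errors the cross-covariances are all true-score covariance, so they carry over unchanged; only the diagonal terms shrink to ρᵢσᵢ².
True-score variance = [12.7²·0.93 + 6.7²·0.56] + 62.9666 = 175.138 + 62.9666 = 238.105.
Reliability = 238.105 / 269.147 = 0.885.

0.885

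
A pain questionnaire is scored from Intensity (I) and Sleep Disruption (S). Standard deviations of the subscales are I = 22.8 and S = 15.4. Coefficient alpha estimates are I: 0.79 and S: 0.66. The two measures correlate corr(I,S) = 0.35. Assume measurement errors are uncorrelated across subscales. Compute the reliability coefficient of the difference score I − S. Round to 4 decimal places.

0.6287

Var(I−S) = 22.8² + 15.4² − 2·22.8·15.4·0.35 = 757 − 245.784 = 511.216.
Under uncorrelated errors the observed covariances equal the true-score covariances, so only the own-variance terms attenuate.
True-score variance = [22.8²·0.79 + 15.4²·0.66] − 245.784 = 567.199 − 245.784 = 321.415.
Reliability = 321.415 / 511.216 = 0.6287.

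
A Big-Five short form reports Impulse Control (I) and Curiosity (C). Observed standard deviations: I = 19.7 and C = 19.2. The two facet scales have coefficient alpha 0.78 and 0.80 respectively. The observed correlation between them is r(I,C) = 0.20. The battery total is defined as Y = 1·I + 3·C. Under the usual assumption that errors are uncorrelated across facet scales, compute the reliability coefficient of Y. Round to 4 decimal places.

Var(Y) = 19.7² + 3²·19.2² + 2·[3·19.7·19.2·0.20] = 3705.85 + 453.888 = 4159.74.
Under uncorrelated errors the observed covariances equal the true-score covariances, so only the own-variance terms attenuate.
True-score variance = [19.7²·0.78 + 3²·19.2²·0.80] + 453.888 = 2956.92 + 453.888 = 3410.81.
Reliability = 3410.81 / 4159.74 = 0.8200.

0.8200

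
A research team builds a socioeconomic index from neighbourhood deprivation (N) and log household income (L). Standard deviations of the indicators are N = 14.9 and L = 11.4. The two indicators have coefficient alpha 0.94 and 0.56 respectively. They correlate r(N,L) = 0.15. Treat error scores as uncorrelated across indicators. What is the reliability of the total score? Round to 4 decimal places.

0.8250

Var(N+L) = 14.9² + 11.4² + 2·[14.9·11.4·0.15] = 351.97 + 50.958 = 402.928.
Because errors are independent across components, Cov(Tᵢ,Tⱼ) = Cov(Xᵢ,Xⱼ); the off-diagonal part of the true-score variance is the same as above.
True-score variance = [14.9²·0.94 + 11.4²·0.56] + 50.958 = 281.467 + 50.958 = 332.425.
Reliability = 332.425 / 402.928 = 0.8250.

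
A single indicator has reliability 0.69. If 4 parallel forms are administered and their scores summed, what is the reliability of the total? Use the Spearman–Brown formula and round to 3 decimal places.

0.899

ρ_k = kρ / (1 + (k−1)ρ) = 4·0.69 / (1 + 3·0.69) = 2.760 / 3.070 = 0.899.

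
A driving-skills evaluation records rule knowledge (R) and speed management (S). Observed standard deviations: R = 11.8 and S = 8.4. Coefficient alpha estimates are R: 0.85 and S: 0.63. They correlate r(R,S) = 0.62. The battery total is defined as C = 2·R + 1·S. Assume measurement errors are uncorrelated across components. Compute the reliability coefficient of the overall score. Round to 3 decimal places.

Var(C) = 2²·11.8² + 8.4² + 2·[2·11.8·8.4·0.62] = 627.52 + 245.818 = 873.338.
With uncorrelated errors the cross-covariances are all true-score covariance, so they carry over unchanged; only the diagonal terms shrink to ρᵢσᵢ².
True-score variance = [2²·11.8²·0.85 + 8.4²·0.63] + 245.818 = 517.869 + 245.818 = 763.686.
Reliability = 763.686 / 873.338 = 0.874.

0.874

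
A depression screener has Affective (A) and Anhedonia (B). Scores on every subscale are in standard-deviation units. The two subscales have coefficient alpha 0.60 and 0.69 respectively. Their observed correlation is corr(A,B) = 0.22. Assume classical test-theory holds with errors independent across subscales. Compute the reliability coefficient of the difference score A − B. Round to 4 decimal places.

0.5449

Var(A−B) = 1 + 1 − 2·0.22 = 2 − 0.44 = 1.56.
With uncorrelated errors the cross-covariances are all true-score covariance, so they carry over unchanged; only the diagonal terms shrink to ρᵢσᵢ².
True-score variance = [0.60 + 0.69] − 0.44 = 1.29 − 0.44 = 0.85.
Reliability = 0.85 / 1.56 = 0.5449.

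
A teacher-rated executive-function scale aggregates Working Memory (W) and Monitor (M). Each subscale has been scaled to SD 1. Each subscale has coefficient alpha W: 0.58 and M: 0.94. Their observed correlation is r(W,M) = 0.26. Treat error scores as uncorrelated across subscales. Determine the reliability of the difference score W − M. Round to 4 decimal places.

Var(W−M) = 1 + 1 − 2·0.26 = 2 − 0.52 = 1.48.
Because errors are independent across components, Cov(Tᵢ,Tⱼ) = Cov(Xᵢ,Xⱼ); the off-diagonal part of the true-score variance is the same as above.
True-score variance = [0.58 + 0.94] − 0.52 = 1.52 − 0.52 = 1.
Reliability = 1 / 1.48 = 0.6757.

0.6757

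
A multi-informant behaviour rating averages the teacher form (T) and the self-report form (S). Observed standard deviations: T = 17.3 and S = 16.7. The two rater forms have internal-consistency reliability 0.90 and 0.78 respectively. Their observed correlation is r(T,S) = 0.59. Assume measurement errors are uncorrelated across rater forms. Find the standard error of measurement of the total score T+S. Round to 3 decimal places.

Var(total) = 578.18 + 340.914 = 919.094.
True-score variance = 486.895 + 340.914 = 827.809, so reliability = 0.9007.
Error variance = 919.094 − 827.809 = 91.2848; SEM = √91.2848 = 9.554.

9.554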